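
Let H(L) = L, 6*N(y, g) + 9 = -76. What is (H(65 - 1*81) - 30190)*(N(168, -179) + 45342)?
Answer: -4107517601/3 ≈ -1.3692e+9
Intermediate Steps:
N(y, g) = -85/6 (N(y, g) = -3/2 + (1/6)*(-76) = -3/2 - 38/3 = -85/6)
(H(65 - 1*81) - 30190)*(N(168, -179) + 45342) = ((65 - 1*81) - 30190)*(-85/6 + 45342) = ((65 - 81) - 30190)*(271967/6) = (-16 - 30190)*(271967/6) = -30206*271967/6 = -4107517601/3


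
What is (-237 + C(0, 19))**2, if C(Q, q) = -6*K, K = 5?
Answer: 71289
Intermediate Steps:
C(Q, q) = -30 (C(Q, q) = -6*5 = -30)
(-237 + C(0, 19))**2 = (-237 - 30)**2 = (-267)**2 = 71289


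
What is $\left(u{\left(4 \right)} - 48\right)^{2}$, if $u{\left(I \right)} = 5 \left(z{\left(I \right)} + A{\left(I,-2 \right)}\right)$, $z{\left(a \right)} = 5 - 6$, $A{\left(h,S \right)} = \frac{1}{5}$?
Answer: $2704$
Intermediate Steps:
$A{\left(h,S \right)} = \frac{1}{5}$
$z{\left(a \right)} = -1$ ($z{\left(a \right)} = 5 - 6 = -1$)
$u{\left(I \right)} = -4$ ($u{\left(I \right)} = 5 \left(-1 + \frac{1}{5}\right) = 5 \left(- \frac{4}{5}\right) = -4$)
$\left(u{\left(4 \right)} - 48\right)^{2} = \left(-4 - 48\right)^{2} = \left(-52\right)^{2} = 2704$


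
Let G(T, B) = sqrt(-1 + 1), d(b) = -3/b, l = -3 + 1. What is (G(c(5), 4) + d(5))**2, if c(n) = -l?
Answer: 9/25 ≈ 0.36000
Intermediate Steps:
l = -2
c(n) = 2 (c(n) = -1*(-2) = 2)
G(T, B) = 0 (G(T, B) = sqrt(0) = 0)
(G(c(5), 4) + d(5))**2 = (0 - 3/5)**2 = (-3/5)**2 = 9/25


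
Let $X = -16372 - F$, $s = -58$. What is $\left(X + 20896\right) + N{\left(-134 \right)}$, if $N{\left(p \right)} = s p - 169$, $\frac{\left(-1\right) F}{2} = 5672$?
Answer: $23471$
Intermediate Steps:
$F = -11344$ ($F = \left(-2\right) 5672 = -11344$)
$N{\left(p \right)} = -169 - 58 p$ ($N{\left(p \right)} = - 58 p - 169 = -169 - 58 p$)
$X = -5028$ ($X = -16372 - -11344 = -16372 + 11344 = -5028$)
$\left(X + 20896\right) + N{\left(-134 \right)} = \left(-5028 + 20896\right) - -7603 = 15868 + \left(-169 + 7772\right) = 15868 + 7603 = 23471$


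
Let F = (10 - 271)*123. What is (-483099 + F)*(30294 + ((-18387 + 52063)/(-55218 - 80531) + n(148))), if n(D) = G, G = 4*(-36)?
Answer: -2108618062442148/135749 ≈ -1.5533e+10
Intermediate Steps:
G = -144
n(D) = -144
F = -32103 (F = -261*123 = -32103)
(-483099 + F)*(30294 + ((-18387 + 52063)/(-55218 - 80531) + n(148))) = (-483099 - 32103)*(30294 + ((-18387 + 52063)/(-55218 - 80531) - 144)) = -515202*(30294 + (33676/(-135749) - 144)) = -515202*(30294 + (33676*(-1/135749) - 144)) = -515202*(30294 + (-33676/135749 - 144)) = -515202*(30294 - 19581532/135749) = -515202*4092798674/135749 = -2108618062442148/135749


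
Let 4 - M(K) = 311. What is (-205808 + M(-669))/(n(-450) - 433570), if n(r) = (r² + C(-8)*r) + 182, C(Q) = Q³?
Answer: 206115/488 ≈ 422.37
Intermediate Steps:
M(K) = -307 (M(K) = 4 - 1*311 = 4 - 311 = -307)
n(r) = 182 + r² - 512*r (n(r) = (r² + (-8)³*r) + 182 = (r² - 512*r) + 182 = 182 + r² - 512*r)
(-205808 + M(-669))/(n(-450) - 433570) = (-205808 - 307)/((182 + (-450)² - 512*(-450)) - 433570) = -206115/((182 + 202500 + 230400) - 433570) = -206115/(433082 - 433570) = -206115/(-488) = -206115*(-1/488) = 206115/488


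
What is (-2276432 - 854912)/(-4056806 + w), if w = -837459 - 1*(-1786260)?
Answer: 3131344/3108005 ≈ 1.0075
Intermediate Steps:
w = 948801 (w = -837459 + 1786260 = 948801)
(-2276432 - 854912)/(-4056806 + w) = (-2276432 - 854912)/(-4056806 + 948801) = -3131344/(-3108005) = -3131344*(-1/3108005) = 3131344/3108005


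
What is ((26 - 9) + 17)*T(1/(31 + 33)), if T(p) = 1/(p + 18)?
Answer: 2176/1153 ≈ 1.8873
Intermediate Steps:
T(p) = 1/(18 + p)
((26 - 9) + 17)*T(1/(31 + 33)) = ((26 - 9) + 17)/(18 + 1/(31 + 33)) = (17 + 17)/(18 + 1/64) = 34/(18 + 1/64) = 34/(1153/64) = 34*(64/1153) = 2176/1153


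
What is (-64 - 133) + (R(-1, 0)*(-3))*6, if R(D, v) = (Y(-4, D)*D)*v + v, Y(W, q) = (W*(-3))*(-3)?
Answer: -197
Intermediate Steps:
Y(W, q) = 9*W (Y(W, q) = -3*W*(-3) = 9*W)
R(D, v) = v - 36*D*v (R(D, v) = ((9*(-4))*D)*v + v = (-36*D)*v + v = -36*D*v + v = v - 36*D*v)
(-64 - 133) + (R(-1, 0)*(-3))*6 = (-64 - 133) + ((0*(1 - 36*(-1)))*(-3))*6 = -197 + ((0*(1 + 36))*(-3))*6 = -197 + ((0*37)*(-3))*6 = -197 + (0*(-3))*6 = -197 + 0*6 = -197 + 0 = -197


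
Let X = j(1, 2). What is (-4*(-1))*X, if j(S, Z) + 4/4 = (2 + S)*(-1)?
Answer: -16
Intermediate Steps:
j(S, Z) = -3 - S (j(S, Z) = -1 + (2 + S)*(-1) = -1 + (-2 - S) = -3 - S)
X = -4 (X = -3 - 1*1 = -3 - 1 = -4)
(-4*(-1))*X = -4*(-1)*(-4) = 4*(-4) = -16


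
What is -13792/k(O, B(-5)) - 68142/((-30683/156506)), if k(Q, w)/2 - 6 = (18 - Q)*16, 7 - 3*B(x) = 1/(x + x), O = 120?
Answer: 8670451490660/24945279 ≈ 3.4758e+5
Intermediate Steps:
B(x) = 7/3 - 1/(6*x) (B(x) = 7/3 - 1/(3*(x + x)) = 7/3 - 1/(2*x)/3 = 7/3 - 1/(6*x))
k(Q, w) = 588 - 32*Q (k(Q, w) = 12 + 2*((18 - Q)*16) = 12 + 2*(288 - 16*Q) = 12 + (576 - 32*Q) = 588 - 32*Q)
-13792/k(O, B(-5)) - 68142/((-30683/156506)) = -13792/(588 - 32*120) - 68142/((-30683/156506)) = -13792/(588 - 3840) - 68142/((-30683*1/156506)) = -13792/(-3252) - 68142/(-30683/156506) = -13792*(-1/3252) - 68142*(-156506/30683) = 3448/813 + 10664631852/30683 = 8670451490660/24945279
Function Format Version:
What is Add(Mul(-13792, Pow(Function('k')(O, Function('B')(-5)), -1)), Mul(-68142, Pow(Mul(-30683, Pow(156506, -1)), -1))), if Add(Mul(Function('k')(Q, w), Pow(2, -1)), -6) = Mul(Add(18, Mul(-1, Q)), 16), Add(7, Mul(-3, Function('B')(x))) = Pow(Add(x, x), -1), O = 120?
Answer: Rational(8670451490660, 24945279) ≈ 3.4758e+5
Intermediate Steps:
Function('B')(x) = Add(Rational(7, 3), Mul(Rational(-1, 6), Pow(x, -1))) (Function('B')(x) = Add(Rational(7, 3), Mul(Rational(-1, 3), Pow(Add(x, x), -1))) = Add(Rational(7, 3), Mul(Rational(-1, 3), Pow(Mul(2, x), -1))) = Add(Rational(7, 3), Mul(Rational(-1, 3), Mul(Rational(1, 2), Pow(x, -1)))) = Add(Rational(7, 3), Mul(Rational(-1, 6), Pow(x, -1))))
Function('k')(Q, w) = Add(588, Mul(-32, Q)) (Function('k')(Q, w) = Add(12, Mul(2, Mul(Add(18, Mul(-1, Q)), 16))) = Add(12, Mul(2, Add(288, Mul(-16, Q)))) = Add(12, Add(576, Mul(-32, Q))) = Add(588, Mul(-32, Q)))
Add(Mul(-13792, Pow(Function('k')(O, Function('B')(-5)), -1)), Mul(-68142, Pow(Mul(-30683, Pow(156506, -1)), -1))) = Add(Mul(-13792, Pow(Add(588, Mul(-32, 120)), -1)), Mul(-68142, Pow(Mul(-30683, Pow(156506, -1)), -1))) = Add(Mul(-13792, Pow(Add(588, -3840), -1)), Mul(-68142, Pow(Mul(-30683, Rational(1, 156506)), -1))) = Add(Mul(-13792, Pow(-3252, -1)), Mul(-68142, Pow(Rational(-30683, 156506), -1))) = Add(Mul(-13792, Rational(-1, 3252)), Mul(-68142, Rational(-156506, 30683))) = Add(Rational(3448, 813), Rational(10664631852, 30683)) = Rational(8670451490660, 24945279)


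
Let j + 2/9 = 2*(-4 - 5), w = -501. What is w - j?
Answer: -4345/9 ≈ -482.78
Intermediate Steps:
j = -164/9 (j = -2/9 + 2*(-4 - 5) = -2/9 + 2*(-9) = -2/9 - 18 = -164/9 ≈ -18.222)
w - j = -501 - 1*(-164/9) = -501 + 164/9 = -4345/9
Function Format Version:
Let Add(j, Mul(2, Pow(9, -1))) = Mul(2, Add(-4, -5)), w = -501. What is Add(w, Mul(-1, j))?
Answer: Rational(-4345, 9) ≈ -482.78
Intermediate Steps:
j = Rational(-164, 9) (j = Add(Rational(-2, 9), Mul(2, Add(-4, -5))) = Add(Rational(-2, 9), Mul(2, -9)) = Add(Rational(-2, 9), -18) = Rational(-164, 9) ≈ -18.222)
Add(w, Mul(-1, j)) = Add(-501, Mul(-1, Rational(-164, 9))) = Add(-501, Rational(164, 9)) = Rational(-4345, 9)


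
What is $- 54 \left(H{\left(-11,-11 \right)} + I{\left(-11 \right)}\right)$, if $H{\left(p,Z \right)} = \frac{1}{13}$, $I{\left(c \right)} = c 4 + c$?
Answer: $\frac{38556}{13} \approx 2965.8$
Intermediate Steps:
$I{\left(c \right)} = 5 c$ ($I{\left(c \right)} = 4 c + c = 5 c$)
$H{\left(p,Z \right)} = \frac{1}{13}$
$- 54 \left(H{\left(-11,-11 \right)} + I{\left(-11 \right)}\right) = - 54 \left(\frac{1}{13} + 5 \left(-11\right)\right) = - 54 \left(\frac{1}{13} - 55\right) = \left(-54\right) \left(- \frac{714}{13}\right) = \frac{38556}{13}$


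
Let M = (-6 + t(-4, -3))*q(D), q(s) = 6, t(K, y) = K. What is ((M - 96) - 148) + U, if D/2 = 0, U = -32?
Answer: -336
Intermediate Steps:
D = 0 (D = 2*0 = 0)
M = -60 (M = (-6 - 4)*6 = -10*6 = -60)
((M - 96) - 148) + U = ((-60 - 96) - 148) - 32 = (-156 - 148) - 32 = -304 - 32 = -336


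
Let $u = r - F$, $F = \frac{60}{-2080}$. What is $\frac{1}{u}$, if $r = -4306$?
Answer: $- \frac{104}{447821} \approx -0.00023224$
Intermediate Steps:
$F = - \frac{3}{104}$ ($F = 60 \left(- \frac{1}{2080}\right) = - \frac{3}{104} \approx -0.028846$)
$u = - \frac{447821}{104}$ ($u = -4306 - - \frac{3}{104} = -4306 + \frac{3}{104} = - \frac{447821}{104} \approx -4306.0$)
$\frac{1}{u} = \frac{1}{- \frac{447821}{104}} = - \frac{104}{447821}$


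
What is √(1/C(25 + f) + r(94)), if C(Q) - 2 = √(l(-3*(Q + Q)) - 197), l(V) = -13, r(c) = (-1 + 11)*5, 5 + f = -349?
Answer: √((101 + 50*I*√210)/(2 + I*√210)) ≈ 7.0717 - 0.00479*I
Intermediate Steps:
f = -354 (f = -5 - 349 = -354)
r(c) = 50 (r(c) = 10*5 = 50)
C(Q) = 2 + I*√210 (C(Q) = 2 + √(-13 - 197) = 2 + √(-210) = 2 + I*√210)
√(1/C(25 + f) + r(94)) = √(1/(2 + I*√210) + 50) = √(50 + 1/(2 + I*√210))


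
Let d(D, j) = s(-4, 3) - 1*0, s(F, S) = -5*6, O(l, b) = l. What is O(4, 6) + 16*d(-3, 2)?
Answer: -476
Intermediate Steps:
s(F, S) = -30
d(D, j) = -30 (d(D, j) = -30 - 1*0 = -30 + 0 = -30)
O(4, 6) + 16*d(-3, 2) = 4 + 16*(-30) = 4 - 480 = -476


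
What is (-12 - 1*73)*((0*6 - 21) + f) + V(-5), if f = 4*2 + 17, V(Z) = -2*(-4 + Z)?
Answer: -322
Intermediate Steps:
V(Z) = 8 - 2*Z
f = 25 (f = 8 + 17 = 25)
(-12 - 1*73)*((0*6 - 21) + f) + V(-5) = (-12 - 1*73)*((0*6 - 21) + 25) + (8 - 2*(-5)) = (-12 - 73)*((0 - 21) + 25) + (8 + 10) = -85*(-21 + 25) + 18 = -85*4 + 18 = -340 + 18 = -322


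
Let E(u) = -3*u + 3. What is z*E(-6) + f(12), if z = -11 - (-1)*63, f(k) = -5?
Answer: 1087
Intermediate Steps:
E(u) = 3 - 3*u
z = 52 (z = -11 - 1*(-63) = -11 + 63 = 52)
z*E(-6) + f(12) = 52*(3 - 3*(-6)) - 5 = 52*(3 + 18) - 5 = 52*21 - 5 = 1092 - 5 = 1087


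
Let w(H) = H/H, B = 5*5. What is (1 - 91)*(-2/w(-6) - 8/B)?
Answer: 1044/5 ≈ 208.80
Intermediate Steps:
B = 25
w(H) = 1
(1 - 91)*(-2/w(-6) - 8/B) = (1 - 91)*(-2/1 - 8/25) = -90*(-2*1 - 8*1/25) = -90*(-2 - 8/25) = -90*(-58/25) = 1044/5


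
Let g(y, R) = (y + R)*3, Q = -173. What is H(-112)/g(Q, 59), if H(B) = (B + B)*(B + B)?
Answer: -25088/171 ≈ -146.71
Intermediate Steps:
H(B) = 4*B² (H(B) = (2*B)*(2*B) = 4*B²)
g(y, R) = 3*R + 3*y (g(y, R) = (R + y)*3 = 3*R + 3*y)
H(-112)/g(Q, 59) = (4*(-112)²)/(3*59 + 3*(-173)) = (4*12544)/(177 - 519) = 50176/(-342) = 50176*(-1/342) = -25088/171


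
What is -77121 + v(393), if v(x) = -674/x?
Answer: -30309227/393 ≈ -77123.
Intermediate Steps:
-77121 + v(393) = -77121 - 674/393 = -30309227/393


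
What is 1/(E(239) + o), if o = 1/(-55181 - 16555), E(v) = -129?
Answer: -71736/9253945 ≈ -0.0077519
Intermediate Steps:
o = -1/71736 (o = 1/(-71736) = -1/71736 ≈ -1.3940e-5)
1/(E(239) + o) = 1/(-129 - 1/71736) = 1/(-9253945/71736) = -71736/9253945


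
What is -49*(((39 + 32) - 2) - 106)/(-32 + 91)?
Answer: 1813/59 ≈ 30.729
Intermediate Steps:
-49*(((39 + 32) - 2) - 106)/(-32 + 91) = -49*((71 - 2) - 106)/59 = -49*(69 - 106)/59 = -(-1813)/59 = -49*(-37/59) = 1813/59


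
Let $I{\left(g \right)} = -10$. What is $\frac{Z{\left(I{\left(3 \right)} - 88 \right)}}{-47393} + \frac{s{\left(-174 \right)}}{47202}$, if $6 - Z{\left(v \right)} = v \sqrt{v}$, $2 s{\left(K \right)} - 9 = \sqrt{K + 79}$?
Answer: $- \frac{46629}{1491362924} - \frac{686 i \sqrt{2}}{47393} + \frac{i \sqrt{95}}{94404} \approx -3.1266 \cdot 10^{-5} - 0.020367 i$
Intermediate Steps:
$s{\left(K \right)} = \frac{9}{2} + \frac{\sqrt{79 + K}}{2}$ ($s{\left(K \right)} = \frac{9}{2} + \frac{\sqrt{K + 79}}{2} = \frac{9}{2} + \frac{\sqrt{79 + K}}{2}$)
$Z{\left(v \right)} = 6 - v^{\frac{3}{2}}$ ($Z{\left(v \right)} = 6 - v \sqrt{v} = 6 - v^{\frac{3}{2}}$)
$\frac{Z{\left(I{\left(3 \right)} - 88 \right)}}{-47393} + \frac{s{\left(-174 \right)}}{47202} = \frac{6 - \left(-10 - 88\right)^{\frac{3}{2}}}{-47393} + \frac{\frac{9}{2} + \frac{\sqrt{79 - 174}}{2}}{47202} = \left(6 - \left(-10 - 88\right)^{\frac{3}{2}}\right) \left(- \frac{1}{47393}\right) + \left(\frac{9}{2} + \frac{\sqrt{-95}}{2}\right) \frac{1}{47202} = \left(6 - \left(-98\right)^{\frac{3}{2}}\right) \left(- \frac{1}{47393}\right) + \left(\frac{9}{2} + \frac{i \sqrt{95}}{2}\right) \frac{1}{47202} = \left(6 - - 686 i \sqrt{2}\right) \left(- \frac{1}{47393}\right) + \left(\frac{9}{2} + \frac{i \sqrt{95}}{2}\right) \frac{1}{47202} = \left(6 + 686 i \sqrt{2}\right) \left(- \frac{1}{47393}\right) + \left(\frac{3}{31468} + \frac{i \sqrt{95}}{94404}\right) = \left(- \frac{6}{47393} - \frac{686 i \sqrt{2}}{47393}\right) + \left(\frac{3}{31468} + \frac{i \sqrt{95}}{94404}\right) = - \frac{46629}{1491362924} - \frac{686 i \sqrt{2}}{47393} + \frac{i \sqrt{95}}{94404}$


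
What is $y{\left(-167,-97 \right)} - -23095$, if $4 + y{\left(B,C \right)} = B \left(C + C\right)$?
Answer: $55489$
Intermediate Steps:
$y{\left(B,C \right)} = -4 + 2 B C$ ($y{\left(B,C \right)} = -4 + B \left(C + C\right) = -4 + B 2 C = -4 + 2 B C$)
$y{\left(-167,-97 \right)} - -23095 = \left(-4 + 2 \left(-167\right) \left(-97\right)\right) - -23095 = \left(-4 + 32398\right) + 23095 = 32394 + 23095 = 55489$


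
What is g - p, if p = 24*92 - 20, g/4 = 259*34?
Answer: 33036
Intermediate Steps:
g = 35224 (g = 4*(259*34) = 4*8806 = 35224)
p = 2188 (p = 2208 - 20 = 2188)
g - p = 35224 - 1*2188 = 35224 - 2188 = 33036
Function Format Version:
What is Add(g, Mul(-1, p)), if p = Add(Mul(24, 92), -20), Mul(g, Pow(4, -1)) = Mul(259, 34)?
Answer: 33036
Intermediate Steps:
g = 35224 (g = Mul(4, Mul(259, 34)) = Mul(4, 8806) = 35224)
p = 2188 (p = Add(2208, -20) = 2188)
Add(g, Mul(-1, p)) = Add(35224, Mul(-1, 2188)) = Add(35224, -2188) = 33036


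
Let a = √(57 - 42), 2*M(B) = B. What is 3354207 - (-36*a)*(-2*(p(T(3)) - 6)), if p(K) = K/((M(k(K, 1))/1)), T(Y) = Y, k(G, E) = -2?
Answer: 3354207 + 648*√15 ≈ 3.3567e+6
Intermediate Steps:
M(B) = B/2
a = √15 ≈ 3.8730
p(K) = -K (p(K) = K/((((½)*(-2))/1)) = K/((-1*1)) = K/(-1) = K*(-1) = -K)
3354207 - (-36*a)*(-2*(p(T(3)) - 6)) = 3354207 - (-36*√15)*(-2*(-1*3 - 6)) = 3354207 - (-36*√15)*(-2*(-3 - 6)) = 3354207 - (-36*√15)*(-2*(-9)) = 3354207 - (-36*√15)*18 = 3354207 - (-648)*√15 = 3354207 + 648*√15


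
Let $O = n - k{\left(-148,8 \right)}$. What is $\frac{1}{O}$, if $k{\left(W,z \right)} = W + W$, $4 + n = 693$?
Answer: $\frac{1}{985} \approx 0.0010152$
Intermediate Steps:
$n = 689$ ($n = -4 + 693 = 689$)
$k{\left(W,z \right)} = 2 W$
$O = 985$ ($O = 689 - 2 \left(-148\right) = 689 - -296 = 689 + 296 = 985$)
$\frac{1}{O} = \frac{1}{985}$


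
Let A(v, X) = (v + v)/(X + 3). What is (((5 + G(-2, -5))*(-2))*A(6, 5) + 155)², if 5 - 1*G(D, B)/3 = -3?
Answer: 4624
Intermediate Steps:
G(D, B) = 24 (G(D, B) = 15 - 3*(-3) = 15 + 9 = 24)
A(v, X) = 2*v/(3 + X) (A(v, X) = (2*v)/(3 + X) = 2*v/(3 + X))
(((5 + G(-2, -5))*(-2))*A(6, 5) + 155)² = (((5 + 24)*(-2))*(2*6/(3 + 5)) + 155)² = ((29*(-2))*(2*6/8) + 155)² = (-116*6/8 + 155)² = (-58*3/2 + 155)² = (-87 + 155)² = 68² = 4624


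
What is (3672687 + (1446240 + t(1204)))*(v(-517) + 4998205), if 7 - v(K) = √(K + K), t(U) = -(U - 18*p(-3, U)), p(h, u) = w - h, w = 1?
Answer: 25579824382540 - 5117795*I*√1034 ≈ 2.558e+13 - 1.6457e+8*I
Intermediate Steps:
p(h, u) = 1 - h
t(U) = 72 - U (t(U) = -(U - 18*(1 - 1*(-3))) = -(U - 18*(1 + 3)) = -(U - 18*4) = -(U - 72) = -(-72 + U) = 72 - U)
v(K) = 7 - √2*√K (v(K) = 7 - √(K + K) = 7 - √(2*K) = 7 - √2*√K)
(3672687 + (1446240 + t(1204)))*(v(-517) + 4998205) = (3672687 + (1446240 + (72 - 1*1204)))*((7 - √2*√(-517)) + 4998205) = (3672687 + (1446240 + (72 - 1204)))*((7 - √2*I*√517) + 4998205) = (3672687 + (1446240 - 1132))*((7 - I*√1034) + 4998205) = (3672687 + 1445108)*(4998212 - I*√1034) = 5117795*(4998212 - I*√1034) = 25579824382540 - 5117795*I*√1034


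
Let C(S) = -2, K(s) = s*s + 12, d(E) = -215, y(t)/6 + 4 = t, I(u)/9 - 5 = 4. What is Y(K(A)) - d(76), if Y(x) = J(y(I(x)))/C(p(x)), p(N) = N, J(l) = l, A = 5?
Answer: -16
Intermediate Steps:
I(u) = 81 (I(u) = 45 + 9*4 = 45 + 36 = 81)
y(t) = -24 + 6*t
K(s) = 12 + s**2 (K(s) = s**2 + 12 = 12 + s**2)
Y(x) = -231 (Y(x) = (-24 + 6*81)/(-2) = (-24 + 486)*(-1/2) = 462*(-1/2) = -231)
Y(K(A)) - d(76) = -231 - 1*(-215) = -231 + 215 = -16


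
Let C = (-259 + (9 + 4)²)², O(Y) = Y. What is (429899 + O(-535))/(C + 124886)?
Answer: 9334/2891 ≈ 3.2286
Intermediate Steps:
C = 8100 (C = (-259 + 13²)² = (-259 + 169)² = (-90)² = 8100)
(429899 + O(-535))/(C + 124886) = (429899 - 535)/(8100 + 124886) = 429364/132986 = 429364*(1/132986) = 9334/2891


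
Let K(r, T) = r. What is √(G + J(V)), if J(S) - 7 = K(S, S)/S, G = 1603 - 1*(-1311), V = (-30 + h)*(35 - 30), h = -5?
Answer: √2922 ≈ 54.056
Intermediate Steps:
V = -175 (V = (-30 - 5)*(35 - 30) = -35*5 = -175)
G = 2914 (G = 1603 + 1311 = 2914)
J(S) = 8 (J(S) = 7 + S/S = 7 + 1 = 8)
√(G + J(V)) = √(2914 + 8) = √2922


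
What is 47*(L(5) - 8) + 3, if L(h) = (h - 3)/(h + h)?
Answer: -1818/5 ≈ -363.60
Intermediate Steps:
L(h) = (-3 + h)/(2*h) (L(h) = (-3 + h)/((2*h)) = (-3 + h)*(1/(2*h)) = (-3 + h)/(2*h))
47*(L(5) - 8) + 3 = 47*((½)*(-3 + 5)/5 - 8) + 3 = 47*((½)*(⅕)*2 - 8) + 3 = 47*(⅕ - 8) + 3 = 47*(-39/5) + 3 = -1833/5 + 3 = -1818/5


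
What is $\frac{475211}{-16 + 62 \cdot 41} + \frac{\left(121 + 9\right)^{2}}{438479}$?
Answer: $\frac{208412733469}{1107597954} \approx 188.17$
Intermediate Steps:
$\frac{475211}{-16 + 62 \cdot 41} + \frac{\left(121 + 9\right)^{2}}{438479} = \frac{475211}{-16 + 2542} + 130^{2} \cdot \frac{1}{438479} = \frac{475211}{2526} + 16900 \cdot \frac{1}{438479} = 475211 \cdot \frac{1}{2526} + \frac{16900}{438479} = \frac{475211}{2526} + \frac{16900}{438479} = \frac{208412733469}{1107597954}$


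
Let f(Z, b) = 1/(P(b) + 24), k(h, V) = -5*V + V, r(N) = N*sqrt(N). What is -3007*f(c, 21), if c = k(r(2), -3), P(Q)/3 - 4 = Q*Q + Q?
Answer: -3007/1422 ≈ -2.1146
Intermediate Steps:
P(Q) = 12 + 3*Q + 3*Q**2 (P(Q) = 12 + 3*(Q*Q + Q) = 12 + 3*(Q**2 + Q) = 12 + 3*(Q + Q**2) = 12 + (3*Q + 3*Q**2) = 12 + 3*Q + 3*Q**2)
r(N) = N**(3/2)
k(h, V) = -4*V
c = 12 (c = -4*(-3) = 12)
f(Z, b) = 1/(36 + 3*b + 3*b**2) (f(Z, b) = 1/((12 + 3*b + 3*b**2) + 24) = 1/(36 + 3*b + 3*b**2))
-3007*f(c, 21) = -3007/(3*(12 + 21 + 21**2)) = -3007/(3*(12 + 21 + 441)) = -3007/(3*474) = -3007*1/1422 = -3007/1422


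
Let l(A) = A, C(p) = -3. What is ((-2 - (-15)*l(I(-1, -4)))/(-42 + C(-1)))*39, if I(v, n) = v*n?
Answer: -754/15 ≈ -50.267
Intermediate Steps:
I(v, n) = n*v
((-2 - (-15)*l(I(-1, -4)))/(-42 + C(-1)))*39 = ((-2 - (-15)*(-4*(-1)))/(-42 - 3))*39 = ((-2 - (-15)*4)/(-45))*39 = ((-2 - 1*(-60))*(-1/45))*39 = ((-2 + 60)*(-1/45))*39 = (58*(-1/45))*39 = -58/45*39 = -754/15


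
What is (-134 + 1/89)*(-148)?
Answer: 1764900/89 ≈ 19830.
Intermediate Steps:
(-134 + 1/89)*(-148) = -11925/89*(-148) = 1764900/89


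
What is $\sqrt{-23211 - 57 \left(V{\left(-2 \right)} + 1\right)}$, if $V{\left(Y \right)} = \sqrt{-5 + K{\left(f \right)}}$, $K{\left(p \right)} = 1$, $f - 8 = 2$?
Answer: $\sqrt{-23268 - 114 i} \approx 0.3737 - 152.54 i$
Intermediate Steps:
$f = 10$ ($f = 8 + 2 = 10$)
$V{\left(Y \right)} = 2 i$ ($V{\left(Y \right)} = \sqrt{-5 + 1} = \sqrt{-4} = 2 i$)
$\sqrt{-23211 - 57 \left(V{\left(-2 \right)} + 1\right)} = \sqrt{-23211 - 57 \left(2 i + 1\right)} = \sqrt{-23211 - 57 \left(1 + 2 i\right)} = \sqrt{-23211 - \left(57 + 114 i\right)} = \sqrt{-23268 - 114 i}$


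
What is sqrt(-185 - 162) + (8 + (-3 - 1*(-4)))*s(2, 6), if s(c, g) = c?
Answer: 18 + I*sqrt(347) ≈ 18.0 + 18.628*I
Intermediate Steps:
sqrt(-185 - 162) + (8 + (-3 - 1*(-4)))*s(2, 6) = sqrt(-185 - 162) + (8 + (-3 - 1*(-4)))*2 = sqrt(-347) + (8 + (-3 + 4))*2 = I*sqrt(347) + (8 + 1)*2 = I*sqrt(347) + 9*2 = I*sqrt(347) + 18 = 18 + I*sqrt(347)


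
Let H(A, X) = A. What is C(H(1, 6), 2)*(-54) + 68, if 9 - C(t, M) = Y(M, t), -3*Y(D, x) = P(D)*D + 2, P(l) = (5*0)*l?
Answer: -454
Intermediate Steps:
P(l) = 0 (P(l) = 0*l = 0)
Y(D, x) = -⅔ (Y(D, x) = -(0*D + 2)/3 = -(0 + 2)/3 = -⅓*2 = -⅔)
C(t, M) = 29/3 (C(t, M) = 9 - 1*(-⅔) = 9 + ⅔ = 29/3)
C(H(1, 6), 2)*(-54) + 68 = (29/3)*(-54) + 68 = -522 + 68 = -454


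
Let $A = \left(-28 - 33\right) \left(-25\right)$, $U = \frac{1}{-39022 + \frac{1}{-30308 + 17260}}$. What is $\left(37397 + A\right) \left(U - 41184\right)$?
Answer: $- \frac{816163459928814192}{509159057} \approx -1.603 \cdot 10^{9}$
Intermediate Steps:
$U = - \frac{13048}{509159057}$ ($U = \frac{1}{-39022 + \frac{1}{-13048}} = \frac{1}{-39022 - \frac{1}{13048}} = \frac{1}{- \frac{509159057}{13048}} = - \frac{13048}{509159057} \approx -2.5627 \cdot 10^{-5}$)
$A = 1525$ ($A = \left(-61\right) \left(-25\right) = 1525$)
$\left(37397 + A\right) \left(U - 41184\right) = \left(37397 + 1525\right) \left(- \frac{13048}{509159057} - 41184\right) = 38922 \left(- \frac{20969206616536}{509159057}\right) = - \frac{816163459928814192}{509159057}$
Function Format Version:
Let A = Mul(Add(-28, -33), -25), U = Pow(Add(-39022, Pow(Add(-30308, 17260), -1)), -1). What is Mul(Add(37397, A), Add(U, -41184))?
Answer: Rational(-816163459928814192, 509159057) ≈ -1.6030e+9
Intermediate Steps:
U = Rational(-13048, 509159057) (U = Pow(Add(-39022, Pow(-13048, -1)), -1) = Pow(Add(-39022, Rational(-1, 13048)), -1) = Pow(Rational(-509159057, 13048), -1) = Rational(-13048, 509159057) ≈ -2.5627e-5)
A = 1525 (A = Mul(-61, -25) = 1525)
Mul(Add(37397, A), Add(U, -41184)) = Mul(Add(37397, 1525), Add(Rational(-13048, 509159057), -41184)) = Mul(38922, Rational(-20969206616536, 509159057)) = Rational(-816163459928814192, 509159057)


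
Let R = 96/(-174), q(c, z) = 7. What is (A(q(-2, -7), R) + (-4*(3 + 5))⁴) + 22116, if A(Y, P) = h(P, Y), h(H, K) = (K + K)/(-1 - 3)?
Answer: 2141377/2 ≈ 1.0707e+6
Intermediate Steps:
R = -16/29 (R = 96*(-1/174) = -16/29 ≈ -0.55172)
h(H, K) = -K/2 (h(H, K) = (2*K)/(-4) = (2*K)*(-¼) = -K/2)
A(Y, P) = -Y/2
(A(q(-2, -7), R) + (-4*(3 + 5))⁴) + 22116 = (-½*7 + (-4*(3 + 5))⁴) + 22116 = (-7/2 + (-4*8)⁴) + 22116 = (-7/2 + (-32)⁴) + 22116 = (-7/2 + 1048576) + 22116 = 2097145/2 + 22116 = 2141377/2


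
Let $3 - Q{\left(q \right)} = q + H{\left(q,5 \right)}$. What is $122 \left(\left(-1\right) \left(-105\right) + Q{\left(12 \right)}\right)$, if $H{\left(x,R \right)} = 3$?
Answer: $11346$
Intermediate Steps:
$Q{\left(q \right)} = - q$ ($Q{\left(q \right)} = 3 - \left(q + 3\right) = 3 - \left(3 + q\right) = - q$)
$122 \left(\left(-1\right) \left(-105\right) + Q{\left(12 \right)}\right) = 122 \left(\left(-1\right) \left(-105\right) - 12\right) = 122 \left(105 - 12\right) = 122 \cdot 93 = 11346$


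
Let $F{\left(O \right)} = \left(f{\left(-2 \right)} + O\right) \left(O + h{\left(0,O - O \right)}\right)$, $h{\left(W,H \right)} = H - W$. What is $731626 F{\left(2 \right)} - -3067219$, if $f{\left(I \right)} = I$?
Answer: $3067219$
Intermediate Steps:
$F{\left(O \right)} = O \left(-2 + O\right)$ ($F{\left(O \right)} = \left(-2 + O\right) \left(O + \left(\left(O - O\right) - 0\right)\right) = \left(-2 + O\right) \left(O + \left(0 + 0\right)\right) = \left(-2 + O\right) \left(O + 0\right) = \left(-2 + O\right) O = O \left(-2 + O\right)$)
$731626 F{\left(2 \right)} - -3067219 = 731626 \cdot 2 \left(-2 + 2\right) - -3067219 = 731626 \cdot 2 \cdot 0 + 3067219 = 731626 \cdot 0 + 3067219 = 0 + 3067219 = 3067219$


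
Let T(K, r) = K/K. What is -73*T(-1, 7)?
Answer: -73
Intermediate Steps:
T(K, r) = 1
-73*T(-1, 7) = -73*1 = -73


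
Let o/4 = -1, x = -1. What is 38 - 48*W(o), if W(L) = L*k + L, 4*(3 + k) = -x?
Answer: -298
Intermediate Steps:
k = -11/4 (k = -3 + (-1*(-1))/4 = -3 + (¼)*1 = -3 + ¼ = -11/4 ≈ -2.7500)
o = -4 (o = 4*(-1) = -4)
W(L) = -7*L/4 (W(L) = L*(-11/4) + L = -11*L/4 + L = -7*L/4)
38 - 48*W(o) = 38 - (-84)*(-4) = 38 - 48*7 = 38 - 336 = -298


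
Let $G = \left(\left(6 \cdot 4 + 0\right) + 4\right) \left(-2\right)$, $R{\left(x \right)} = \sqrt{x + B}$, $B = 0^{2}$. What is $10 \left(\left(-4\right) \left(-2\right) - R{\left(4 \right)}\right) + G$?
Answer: $4$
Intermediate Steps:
$B = 0$
$R{\left(x \right)} = \sqrt{x}$ ($R{\left(x \right)} = \sqrt{x + 0} = \sqrt{x}$)
$G = -56$ ($G = \left(\left(24 + 0\right) + 4\right) \left(-2\right) = \left(24 + 4\right) \left(-2\right) = 28 \left(-2\right) = -56$)
$10 \left(\left(-4\right) \left(-2\right) - R{\left(4 \right)}\right) + G = 10 \left(\left(-4\right) \left(-2\right) - \sqrt{4}\right) - 56 = 10 \left(8 - 2\right) - 56 = 10 \cdot 6 - 56 = 60 - 56 = 4$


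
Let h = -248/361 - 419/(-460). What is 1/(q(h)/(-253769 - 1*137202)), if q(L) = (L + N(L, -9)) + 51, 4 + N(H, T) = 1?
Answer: -64924644260/8008059 ≈ -8107.4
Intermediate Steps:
h = 37179/166060 (h = -248*1/361 - 419*(-1/460) = -248/361 + 419/460 = 37179/166060 ≈ 0.22389)
N(H, T) = -3 (N(H, T) = -4 + 1 = -3)
q(L) = 48 + L (q(L) = (L - 3) + 51 = (-3 + L) + 51 = 48 + L)
1/(q(h)/(-253769 - 1*137202)) = 1/((48 + 37179/166060)/(-253769 - 1*137202)) = 1/(8008059/(166060*(-253769 - 137202))) = 1/((8008059/166060)/(-390971)) = 1/((8008059/166060)*(-1/390971)) = 1/(-8008059/64924644260) = -64924644260/8008059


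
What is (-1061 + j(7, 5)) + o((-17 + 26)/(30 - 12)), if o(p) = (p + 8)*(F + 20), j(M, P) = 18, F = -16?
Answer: -1009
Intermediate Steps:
o(p) = 32 + 4*p (o(p) = (p + 8)*(-16 + 20) = (8 + p)*4 = 32 + 4*p)
(-1061 + j(7, 5)) + o((-17 + 26)/(30 - 12)) = (-1061 + 18) + (32 + 4*((-17 + 26)/(30 - 12))) = -1043 + (32 + 4*(9/18)) = -1043 + (32 + 4*(9*(1/18))) = -1043 + (32 + 4*(1/2)) = -1043 + (32 + 2) = -1043 + 34 = -1009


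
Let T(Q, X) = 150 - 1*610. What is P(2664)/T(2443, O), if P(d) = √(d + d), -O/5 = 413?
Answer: -3*√37/115 ≈ -0.15868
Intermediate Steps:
O = -2065 (O = -5*413 = -2065)
T(Q, X) = -460 (T(Q, X) = 150 - 610 = -460)
P(d) = √2*√d (P(d) = √(2*d) = √2*√d)
P(2664)/T(2443, O) = (√2*√2664)/(-460) = (√2*(6*√74))*(-1/460) = (12*√37)*(-1/460) = -3*√37/115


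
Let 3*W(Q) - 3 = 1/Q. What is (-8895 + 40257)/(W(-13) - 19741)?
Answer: -1223118/769861 ≈ -1.5888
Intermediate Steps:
W(Q) = 1 + 1/(3*Q)
(-8895 + 40257)/(W(-13) - 19741) = (-8895 + 40257)/((1/3 - 13)/(-13) - 19741) = 31362/(-1/13*(-38/3) - 19741) = 31362/(38/39 - 19741) = 31362/(-769861/39) = 31362*(-39/769861) = -1223118/769861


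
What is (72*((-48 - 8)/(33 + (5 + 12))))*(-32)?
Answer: 64512/25 ≈ 2580.5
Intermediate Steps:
(72*((-48 - 8)/(33 + (5 + 12))))*(-32) = (72*(-56/(33 + 17)))*(-32) = (72*(-56/50))*(-32) = (72*(-56*1/50))*(-32) = (72*(-28/25))*(-32) = -2016/25*(-32) = 64512/25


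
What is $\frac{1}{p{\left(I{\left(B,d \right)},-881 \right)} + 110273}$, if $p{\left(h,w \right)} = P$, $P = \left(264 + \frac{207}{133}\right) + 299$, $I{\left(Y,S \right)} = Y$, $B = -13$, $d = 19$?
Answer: $\frac{133}{14741395} \approx 9.0222 \cdot 10^{-6}$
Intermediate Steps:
$P = \frac{75086}{133}$ ($P = \left(264 + 207 \cdot \frac{1}{133}\right) + 299 = \left(264 + \frac{207}{133}\right) + 299 = \frac{35319}{133} + 299 = \frac{75086}{133} \approx 564.56$)
$p{\left(h,w \right)} = \frac{75086}{133}$
$\frac{1}{p{\left(I{\left(B,d \right)},-881 \right)} + 110273} = \frac{1}{\frac{75086}{133} + 110273} = \frac{1}{\frac{14741395}{133}} = \frac{133}{14741395}$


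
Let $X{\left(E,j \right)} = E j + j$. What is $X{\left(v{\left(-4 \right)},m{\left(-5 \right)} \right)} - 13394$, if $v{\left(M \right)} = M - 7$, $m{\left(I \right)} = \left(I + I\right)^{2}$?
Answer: $-14394$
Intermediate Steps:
$m{\left(I \right)} = 4 I^{2}$ ($m{\left(I \right)} = \left(2 I\right)^{2} = 4 I^{2}$)
$v{\left(M \right)} = -7 + M$ ($v{\left(M \right)} = M - 7 = -7 + M$)
$X{\left(E,j \right)} = j + E j$
$X{\left(v{\left(-4 \right)},m{\left(-5 \right)} \right)} - 13394 = 4 \left(-5\right)^{2} \left(1 - 11\right) - 13394 = 4 \cdot 25 \left(1 - 11\right) - 13394 = 100 \left(-10\right) - 13394 = -1000 - 13394 = -14394$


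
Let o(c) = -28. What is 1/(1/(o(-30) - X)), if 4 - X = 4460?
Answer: 4428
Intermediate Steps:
X = -4456 (X = 4 - 1*4460 = 4 - 4460 = -4456)
1/(1/(o(-30) - X)) = 1/(1/(-28 - 1*(-4456))) = 1/(1/(-28 + 4456)) = 1/(1/4428) = 4428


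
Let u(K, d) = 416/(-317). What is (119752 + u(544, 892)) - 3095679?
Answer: -943369275/317 ≈ -2.9759e+6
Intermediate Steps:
u(K, d) = -416/317 (u(K, d) = 416*(-1/317) = -416/317)
(119752 + u(544, 892)) - 3095679 = (119752 - 416/317) - 3095679 = 37960968/317 - 3095679 = -943369275/317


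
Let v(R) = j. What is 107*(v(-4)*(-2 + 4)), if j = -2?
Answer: -428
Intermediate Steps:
v(R) = -2
107*(v(-4)*(-2 + 4)) = 107*(-2*(-2 + 4)) = 107*(-2*2) = 107*(-4) = -428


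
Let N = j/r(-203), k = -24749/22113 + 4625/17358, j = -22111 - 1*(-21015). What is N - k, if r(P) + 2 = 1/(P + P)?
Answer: 19007174056825/34673316678 ≈ 548.18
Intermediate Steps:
j = -1096 (j = -22111 + 21015 = -1096)
r(P) = -2 + 1/(2*P) (r(P) = -2 + 1/(P + P) = -2 + 1/(2*P))
k = -109106839/127945818 (k = -24749*1/22113 + 4625*(1/17358) = -24749/22113 + 4625/17358 = -109106839/127945818 ≈ -0.85276)
N = 444976/813 (N = -1096/(-2 + (½)/(-203)) = -1096/(-2 + (½)*(-1/203)) = -1096/(-2 - 1/406) = -1096/(-813/406) = -1096*(-406/813) = 444976/813 ≈ 547.33)
N - k = 444976/813 - 1*(-109106839/127945818) = 444976/813 + 109106839/127945818 = 19007174056825/34673316678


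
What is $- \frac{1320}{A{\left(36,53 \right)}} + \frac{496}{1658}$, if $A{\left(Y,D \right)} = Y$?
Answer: $- \frac{90446}{2487} \approx -36.367$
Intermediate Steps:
$- \frac{1320}{A{\left(36,53 \right)}} + \frac{496}{1658} = - \frac{1320}{36} + \frac{496}{1658} = \left(-1320\right) \frac{1}{36} + 496 \cdot \frac{1}{1658} = - \frac{110}{3} + \frac{248}{829} = - \frac{90446}{2487}$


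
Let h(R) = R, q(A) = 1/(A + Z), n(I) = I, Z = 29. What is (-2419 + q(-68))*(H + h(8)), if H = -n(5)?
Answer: -94342/13 ≈ -7257.1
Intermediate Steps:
q(A) = 1/(29 + A) (q(A) = 1/(A + 29) = 1/(29 + A))
H = -5 (H = -1*5 = -5)
(-2419 + q(-68))*(H + h(8)) = (-2419 + 1/(29 - 68))*(-5 + 8) = (-2419 + 1/(-39))*3 = (-2419 - 1/39)*3 = -94342/39*3 = -94342/13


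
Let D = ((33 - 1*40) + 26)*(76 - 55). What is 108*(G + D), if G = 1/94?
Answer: 2025378/47 ≈ 43093.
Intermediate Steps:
G = 1/94 ≈ 0.010638
D = 399 (D = ((33 - 40) + 26)*21 = (-7 + 26)*21 = 19*21 = 399)
108*(G + D) = 108*(1/94 + 399) = 108*(37507/94) = 2025378/47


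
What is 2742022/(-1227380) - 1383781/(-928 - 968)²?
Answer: -2888872420433/1103051315520 ≈ -2.6190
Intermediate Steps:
2742022/(-1227380) - 1383781/(-928 - 968)² = 2742022*(-1/1227380) - 1383781/((-1896)²) = -1371011/613690 - 1383781/3594816 = -2888872420433/1103051315520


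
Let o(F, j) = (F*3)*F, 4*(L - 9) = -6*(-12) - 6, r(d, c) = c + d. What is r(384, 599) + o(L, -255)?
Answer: 11735/4 ≈ 2933.8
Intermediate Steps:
L = 51/2 (L = 9 + (-6*(-12) - 6)/4 = 9 + (72 - 6)/4 = 9 + (¼)*66 = 9 + 33/2 = 51/2 ≈ 25.500)
o(F, j) = 3*F² (o(F, j) = (3*F)*F = 3*F²)
r(384, 599) + o(L, -255) = (599 + 384) + 3*(51/2)² = 983 + 3*(2601/4) = 983 + 7803/4 = 11735/4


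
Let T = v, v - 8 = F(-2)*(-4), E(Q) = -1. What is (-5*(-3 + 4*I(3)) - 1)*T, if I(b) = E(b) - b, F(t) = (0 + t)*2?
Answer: 2256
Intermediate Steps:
F(t) = 2*t (F(t) = t*2 = 2*t)
v = 24 (v = 8 + (2*(-2))*(-4) = 8 - 4*(-4) = 8 + 16 = 24)
I(b) = -1 - b
T = 24
(-5*(-3 + 4*I(3)) - 1)*T = (-5*(-3 + 4*(-1 - 1*3)) - 1)*24 = (-5*(-3 + 4*(-1 - 3)) - 1)*24 = (-5*(-3 + 4*(-4)) - 1)*24 = (-5*(-3 - 16) - 1)*24 = (-5*(-19) - 1)*24 = (95 - 1)*24 = 94*24 = 2256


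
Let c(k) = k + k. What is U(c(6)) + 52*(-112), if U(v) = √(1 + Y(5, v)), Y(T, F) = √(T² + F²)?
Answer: -5824 + √14 ≈ -5820.3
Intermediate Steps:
c(k) = 2*k
Y(T, F) = √(F² + T²)
U(v) = √(1 + √(25 + v²)) (U(v) = √(1 + √(v² + 5²)) = √(1 + √(v² + 25)) = √(1 + √(25 + v²)))
U(c(6)) + 52*(-112) = √(1 + √(25 + (2*6)²)) + 52*(-112) = √(1 + √(25 + 12²)) - 5824 = √(1 + √(25 + 144)) - 5824 = √(1 + √169) - 5824 = √(1 + 13) - 5824 = √14 - 5824 = -5824 + √14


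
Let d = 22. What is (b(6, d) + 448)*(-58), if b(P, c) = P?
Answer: -26332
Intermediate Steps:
(b(6, d) + 448)*(-58) = (6 + 448)*(-58) = 454*(-58) = -26332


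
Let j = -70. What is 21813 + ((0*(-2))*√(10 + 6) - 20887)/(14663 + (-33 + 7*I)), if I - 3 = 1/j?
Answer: 3195591947/146509 ≈ 21812.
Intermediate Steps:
I = 209/70 (I = 3 + 1/(-70) = 3 - 1/70 = 209/70 ≈ 2.9857)
21813 + ((0*(-2))*√(10 + 6) - 20887)/(14663 + (-33 + 7*I)) = 21813 + ((0*(-2))*√(10 + 6) - 20887)/(14663 + (-33 + 7*(209/70))) = 21813 + (0*√16 - 20887)/(14663 + (-33 + 209/10)) = 21813 + (0*4 - 20887)/(14663 - 121/10) = 21813 + (0 - 20887)/(146509/10) = 21813 - 20887*10/146509 = 21813 - 208870/146509 = 3195591947/146509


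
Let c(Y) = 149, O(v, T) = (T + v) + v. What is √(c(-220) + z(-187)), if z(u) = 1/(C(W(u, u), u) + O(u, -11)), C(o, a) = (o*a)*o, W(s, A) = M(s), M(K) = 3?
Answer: √159303727/1034 ≈ 12.207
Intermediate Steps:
W(s, A) = 3
O(v, T) = T + 2*v
C(o, a) = a*o² (C(o, a) = (a*o)*o = a*o²)
z(u) = 1/(-11 + 11*u) (z(u) = 1/(u*3² + (-11 + 2*u)) = 1/(u*9 + (-11 + 2*u)) = 1/(9*u + (-11 + 2*u)) = 1/(-11 + 11*u))
√(c(-220) + z(-187)) = √(149 + 1/(11*(-1 - 187))) = √(149 + (1/11)/(-188)) = √(149 + (1/11)*(-1/188)) = √(149 - 1/2068) = √(308131/2068) = √159303727/1034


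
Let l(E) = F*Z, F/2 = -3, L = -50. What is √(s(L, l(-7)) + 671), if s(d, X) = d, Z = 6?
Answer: 3*√69 ≈ 24.920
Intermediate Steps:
F = -6 (F = 2*(-3) = -6)
l(E) = -36 (l(E) = -6*6 = -36)
√(s(L, l(-7)) + 671) = √(-50 + 671) = √621 = 3*√69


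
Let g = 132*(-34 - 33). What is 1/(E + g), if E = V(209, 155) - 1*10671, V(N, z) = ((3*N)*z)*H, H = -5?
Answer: -1/505440 ≈ -1.9785e-6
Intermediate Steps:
V(N, z) = -15*N*z (V(N, z) = ((3*N)*z)*(-5) = (3*N*z)*(-5) = -15*N*z)
E = -496596 (E = -15*209*155 - 1*10671 = -485925 - 10671 = -496596)
g = -8844 (g = 132*(-67) = -8844)
1/(E + g) = 1/(-496596 - 8844) = 1/(-505440) = -1/505440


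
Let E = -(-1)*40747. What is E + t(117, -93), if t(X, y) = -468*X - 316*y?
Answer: 15379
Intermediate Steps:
E = 40747 (E = -1*(-40747) = 40747)
E + t(117, -93) = 40747 + (-468*117 - 316*(-93)) = 40747 + (-54756 + 29388) = 40747 - 25368 = 15379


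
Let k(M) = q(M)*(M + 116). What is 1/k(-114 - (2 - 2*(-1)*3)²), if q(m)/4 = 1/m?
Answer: 89/124 ≈ 0.71774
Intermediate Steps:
q(m) = 4/m
k(M) = 4*(116 + M)/M (k(M) = (4/M)*(M + 116) = (4/M)*(116 + M) = 4*(116 + M)/M)
1/k(-114 - (2 - 2*(-1)*3)²) = 1/(4 + 464/(-114 - (2 - 2*(-1)*3)²)) = 1/(4 + 464/(-114 - (2 + 2*3)²)) = 1/(4 + 464/(-114 - (2 + 6)²)) = 1/(4 + 464/(-114 - 1*8²)) = 1/(4 + 464/(-114 - 1*64)) = 1/(4 + 464/(-114 - 64)) = 1/(4 + 464/(-178)) = 1/(4 + 464*(-1/178)) = 1/(4 - 232/89) = 1/(124/89) = 89/124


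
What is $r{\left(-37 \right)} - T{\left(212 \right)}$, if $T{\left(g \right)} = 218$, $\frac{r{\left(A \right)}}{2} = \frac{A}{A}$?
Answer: $-216$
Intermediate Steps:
$r{\left(A \right)} = 2$ ($r{\left(A \right)} = 2 \frac{A}{A} = 2 \cdot 1 = 2$)
$r{\left(-37 \right)} - T{\left(212 \right)} = 2 - 218 = -216$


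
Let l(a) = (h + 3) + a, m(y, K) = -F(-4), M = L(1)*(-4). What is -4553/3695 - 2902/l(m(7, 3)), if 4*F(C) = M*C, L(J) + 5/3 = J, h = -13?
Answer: 16034252/40645 ≈ 394.50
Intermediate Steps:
L(J) = -5/3 + J
M = 8/3 (M = (-5/3 + 1)*(-4) = -2/3*(-4) = 8/3 ≈ 2.6667)
F(C) = 2*C/3 (F(C) = (8*C/3)/4 = 2*C/3)
m(y, K) = 8/3 (m(y, K) = -2*(-4)/3 = -1*(-8/3) = 8/3)
l(a) = -10 + a (l(a) = (-13 + 3) + a = -10 + a)
-4553/3695 - 2902/l(m(7, 3)) = -4553/3695 - 2902/(-10 + 8/3) = -4553*1/3695 - 2902/(-22/3) = -4553/3695 - 2902*(-3/22) = -4553/3695 + 4353/11 = 16034252/40645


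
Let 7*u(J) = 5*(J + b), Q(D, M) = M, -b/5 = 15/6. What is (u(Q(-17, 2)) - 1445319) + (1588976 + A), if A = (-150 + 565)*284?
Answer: 523019/2 ≈ 2.6151e+5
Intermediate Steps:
b = -25/2 (b = -75/6 = -5*5/2 = -25/2 ≈ -12.500)
u(J) = -125/14 + 5*J/7 (u(J) = (5*(J - 25/2))/7 = (5*(-25/2 + J))/7 = (-125/2 + 5*J)/7 = -125/14 + 5*J/7)
A = 117860 (A = 415*284 = 117860)
(u(Q(-17, 2)) - 1445319) + (1588976 + A) = ((-125/14 + (5/7)*2) - 1445319) + (1588976 + 117860) = ((-125/14 + 10/7) - 1445319) + 1706836 = (-15/2 - 1445319) + 1706836 = -2890653/2 + 1706836 = 523019/2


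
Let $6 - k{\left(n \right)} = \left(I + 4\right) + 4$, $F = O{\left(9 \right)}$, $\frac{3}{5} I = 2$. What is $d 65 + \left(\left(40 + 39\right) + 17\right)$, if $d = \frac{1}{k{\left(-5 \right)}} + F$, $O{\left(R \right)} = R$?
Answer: $\frac{10701}{16} \approx 668.81$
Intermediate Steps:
$I = \frac{10}{3}$ ($I = \frac{5}{3} \cdot 2 = \frac{10}{3} \approx 3.3333$)
$F = 9$
$k{\left(n \right)} = - \frac{16}{3}$ ($k{\left(n \right)} = 6 - \left(\left(\frac{10}{3} + 4\right) + 4\right) = 6 - \left(\frac{22}{3} + 4\right) = 6 - \frac{34}{3} = - \frac{16}{3}$)
$d = \frac{141}{16}$ ($d = \frac{1}{- \frac{16}{3}} + 9 = - \frac{3}{16} + 9 = \frac{141}{16} \approx 8.8125$)
$d 65 + \left(\left(40 + 39\right) + 17\right) = \frac{141}{16} \cdot 65 + \left(\left(40 + 39\right) + 17\right) = \frac{9165}{16} + \left(79 + 17\right) = \frac{9165}{16} + 96 = \frac{10701}{16}$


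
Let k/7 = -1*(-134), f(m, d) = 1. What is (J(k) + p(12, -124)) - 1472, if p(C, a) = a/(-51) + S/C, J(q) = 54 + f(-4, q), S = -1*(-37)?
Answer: -95981/68 ≈ -1411.5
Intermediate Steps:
S = 37
k = 938 (k = 7*(-1*(-134)) = 7*134 = 938)
J(q) = 55 (J(q) = 54 + 1 = 55)
p(C, a) = 37/C - a/51 (p(C, a) = a/(-51) + 37/C = a*(-1/51) + 37/C = -a/51 + 37/C = 37/C - a/51)
(J(k) + p(12, -124)) - 1472 = (55 + (37/12 - 1/51*(-124))) - 1472 = (55 + (37*(1/12) + 124/51)) - 1472 = (55 + (37/12 + 124/51)) - 1472 = (55 + 375/68) - 1472 = 4115/68 - 1472 = -95981/68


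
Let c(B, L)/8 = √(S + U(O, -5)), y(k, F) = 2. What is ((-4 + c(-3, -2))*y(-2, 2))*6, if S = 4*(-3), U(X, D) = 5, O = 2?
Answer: -48 + 96*I*√7 ≈ -48.0 + 253.99*I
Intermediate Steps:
S = -12
c(B, L) = 8*I*√7 (c(B, L) = 8*√(-12 + 5) = 8*√(-7) = 8*(I*√7) = 8*I*√7)
((-4 + c(-3, -2))*y(-2, 2))*6 = ((-4 + 8*I*√7)*2)*6 = (-8 + 16*I*√7)*6 = -48 + 96*I*√7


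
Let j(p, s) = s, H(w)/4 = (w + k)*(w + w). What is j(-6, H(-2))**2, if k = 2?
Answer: 0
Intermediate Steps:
H(w) = 8*w*(2 + w) (H(w) = 4*((w + 2)*(w + w)) = 4*((2 + w)*(2*w)) = 4*(2*w*(2 + w)) = 8*w*(2 + w))
j(-6, H(-2))**2 = (8*(-2)*(2 - 2))**2 = (8*(-2)*0)**2 = 0**2 = 0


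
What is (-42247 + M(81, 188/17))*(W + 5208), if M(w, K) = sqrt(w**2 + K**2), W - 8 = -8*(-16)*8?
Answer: -263621280 + 6240*sqrt(1931473)/17 ≈ -2.6311e+8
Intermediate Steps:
W = 1032 (W = 8 - 8*(-16)*8 = 8 + 128*8 = 8 + 1024 = 1032)
M(w, K) = sqrt(K**2 + w**2)
(-42247 + M(81, 188/17))*(W + 5208) = (-42247 + sqrt((188/17)**2 + 81**2))*(1032 + 5208) = (-42247 + sqrt((188*(1/17))**2 + 6561))*6240 = (-42247 + sqrt((188/17)**2 + 6561))*6240 = (-42247 + sqrt(35344/289 + 6561))*6240 = (-42247 + sqrt(1931473/289))*6240 = (-42247 + sqrt(1931473)/17)*6240 = -263621280 + 6240*sqrt(1931473)/17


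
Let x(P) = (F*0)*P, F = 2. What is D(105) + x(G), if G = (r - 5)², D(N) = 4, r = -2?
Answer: 4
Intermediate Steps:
G = 49 (G = (-2 - 5)² = (-7)² = 49)
x(P) = 0 (x(P) = (2*0)*P = 0*P = 0)
D(105) + x(G) = 4 + 0 = 4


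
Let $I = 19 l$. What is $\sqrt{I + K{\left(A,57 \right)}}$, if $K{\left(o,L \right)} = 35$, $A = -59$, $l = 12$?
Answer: $\sqrt{263} \approx 16.217$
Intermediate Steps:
$I = 228$ ($I = 19 \cdot 12 = 228$)
$\sqrt{I + K{\left(A,57 \right)}} = \sqrt{228 + 35} = \sqrt{263}$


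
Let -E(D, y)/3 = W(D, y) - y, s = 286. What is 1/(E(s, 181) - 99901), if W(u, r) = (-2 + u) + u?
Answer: -1/101068 ≈ -9.8943e-6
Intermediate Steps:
W(u, r) = -2 + 2*u
E(D, y) = 6 - 6*D + 3*y (E(D, y) = -3*((-2 + 2*D) - y) = -3*(-2 - y + 2*D) = 6 - 6*D + 3*y)
1/(E(s, 181) - 99901) = 1/((6 - 6*286 + 3*181) - 99901) = 1/((6 - 1716 + 543) - 99901) = 1/(-1167 - 99901) = 1/(-101068) = -1/101068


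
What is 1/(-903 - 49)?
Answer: -1/952 ≈ -0.0010504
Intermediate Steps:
1/(-903 - 49) = 1/(-952) = -1/952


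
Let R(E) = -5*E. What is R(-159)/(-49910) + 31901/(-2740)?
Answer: -159435721/13675340 ≈ -11.659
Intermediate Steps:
R(-159)/(-49910) + 31901/(-2740) = -5*(-159)/(-49910) + 31901/(-2740) = 795*(-1/49910) + 31901*(-1/2740) = -159/9982 - 31901/2740 = -159435721/13675340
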